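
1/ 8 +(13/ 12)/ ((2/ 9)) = 5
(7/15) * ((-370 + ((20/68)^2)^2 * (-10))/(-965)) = 43272628/241793295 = 0.18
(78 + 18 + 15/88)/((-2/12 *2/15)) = -380835/88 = -4327.67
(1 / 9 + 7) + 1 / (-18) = 127 / 18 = 7.06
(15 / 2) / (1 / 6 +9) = 9 / 11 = 0.82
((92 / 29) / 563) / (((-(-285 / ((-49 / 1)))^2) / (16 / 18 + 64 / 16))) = -9719248 / 11935445175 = -0.00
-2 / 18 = -1 / 9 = -0.11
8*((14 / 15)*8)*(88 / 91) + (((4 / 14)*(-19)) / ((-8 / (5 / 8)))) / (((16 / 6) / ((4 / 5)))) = 5057387 / 87360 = 57.89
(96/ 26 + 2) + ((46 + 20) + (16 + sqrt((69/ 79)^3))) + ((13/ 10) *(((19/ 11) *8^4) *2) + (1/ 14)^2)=69 *sqrt(5451)/ 6241 + 2590132091/ 140140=18483.28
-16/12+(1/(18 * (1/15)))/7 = -17/14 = -1.21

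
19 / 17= 1.12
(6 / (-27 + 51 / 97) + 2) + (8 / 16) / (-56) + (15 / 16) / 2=53525 / 23968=2.23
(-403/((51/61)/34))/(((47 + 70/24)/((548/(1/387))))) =-41707714464/599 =-69628905.62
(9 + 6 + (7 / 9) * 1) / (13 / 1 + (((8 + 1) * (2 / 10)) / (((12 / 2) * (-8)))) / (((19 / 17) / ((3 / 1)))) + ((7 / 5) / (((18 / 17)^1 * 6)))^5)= 13764747052800000 / 11254014189155381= 1.22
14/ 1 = 14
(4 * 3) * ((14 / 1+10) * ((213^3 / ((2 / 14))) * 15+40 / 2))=292227179040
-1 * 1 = -1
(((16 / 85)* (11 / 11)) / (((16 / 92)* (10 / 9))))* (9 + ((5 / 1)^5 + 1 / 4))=2595159 / 850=3053.13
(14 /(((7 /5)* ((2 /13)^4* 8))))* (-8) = -142805 /8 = -17850.62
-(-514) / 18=257 / 9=28.56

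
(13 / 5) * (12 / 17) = 156 / 85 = 1.84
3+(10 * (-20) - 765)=-962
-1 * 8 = -8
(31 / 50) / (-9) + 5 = 2219 / 450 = 4.93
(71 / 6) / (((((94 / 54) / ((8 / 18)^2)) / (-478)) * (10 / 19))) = -2579288 / 2115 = -1219.52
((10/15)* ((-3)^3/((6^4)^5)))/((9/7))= -0.00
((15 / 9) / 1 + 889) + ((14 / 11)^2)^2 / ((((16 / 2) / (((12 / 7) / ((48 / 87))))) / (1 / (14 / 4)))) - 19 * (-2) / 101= 3954156715 / 4436223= 891.33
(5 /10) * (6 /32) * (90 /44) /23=135 /16192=0.01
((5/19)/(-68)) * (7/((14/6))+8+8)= -5/68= -0.07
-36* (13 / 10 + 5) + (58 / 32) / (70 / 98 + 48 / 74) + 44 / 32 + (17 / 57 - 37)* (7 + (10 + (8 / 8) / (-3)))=-4036068437 / 4829040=-835.79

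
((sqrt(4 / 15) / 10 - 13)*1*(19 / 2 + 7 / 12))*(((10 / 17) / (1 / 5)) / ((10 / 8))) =-15730 / 51 + 242*sqrt(15) / 765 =-307.21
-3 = -3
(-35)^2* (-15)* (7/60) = -8575/4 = -2143.75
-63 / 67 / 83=-63 / 5561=-0.01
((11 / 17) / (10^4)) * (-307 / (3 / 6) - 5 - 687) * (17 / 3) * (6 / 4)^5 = -581823 / 160000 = -3.64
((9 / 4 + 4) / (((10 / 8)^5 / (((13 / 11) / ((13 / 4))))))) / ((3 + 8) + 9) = 256 / 6875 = 0.04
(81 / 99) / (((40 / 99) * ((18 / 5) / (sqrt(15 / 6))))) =9 * sqrt(10) / 32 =0.89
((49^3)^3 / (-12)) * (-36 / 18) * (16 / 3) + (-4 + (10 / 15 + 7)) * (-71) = 13027308783281249 / 9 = 1447478753697916.56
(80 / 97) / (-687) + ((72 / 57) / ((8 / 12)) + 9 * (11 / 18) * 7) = 102287825 / 2532282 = 40.39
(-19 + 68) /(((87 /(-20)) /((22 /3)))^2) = 9486400 /68121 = 139.26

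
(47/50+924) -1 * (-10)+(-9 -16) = 45497/50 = 909.94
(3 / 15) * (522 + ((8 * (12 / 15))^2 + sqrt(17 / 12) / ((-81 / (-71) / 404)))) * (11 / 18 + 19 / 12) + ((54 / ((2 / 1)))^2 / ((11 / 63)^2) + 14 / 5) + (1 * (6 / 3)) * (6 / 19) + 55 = 566509 * sqrt(51) / 21870 + 125273211677 / 5172750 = 24402.90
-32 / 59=-0.54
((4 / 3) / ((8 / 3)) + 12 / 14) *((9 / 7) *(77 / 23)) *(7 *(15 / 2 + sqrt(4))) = 35739 / 92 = 388.47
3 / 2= 1.50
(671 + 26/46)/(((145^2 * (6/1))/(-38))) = -293474/1450725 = -0.20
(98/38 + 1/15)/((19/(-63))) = -15834/1805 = -8.77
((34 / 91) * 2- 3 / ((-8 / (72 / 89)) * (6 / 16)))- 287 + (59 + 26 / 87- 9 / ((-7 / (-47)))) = -201923399 / 704613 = -286.57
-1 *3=-3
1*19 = 19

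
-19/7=-2.71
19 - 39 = -20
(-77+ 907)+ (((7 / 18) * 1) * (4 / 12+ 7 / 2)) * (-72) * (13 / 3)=3284 / 9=364.89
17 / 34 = 1 / 2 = 0.50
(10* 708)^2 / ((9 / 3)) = 16708800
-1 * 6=-6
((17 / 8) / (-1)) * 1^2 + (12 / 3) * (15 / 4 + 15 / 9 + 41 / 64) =1061 / 48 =22.10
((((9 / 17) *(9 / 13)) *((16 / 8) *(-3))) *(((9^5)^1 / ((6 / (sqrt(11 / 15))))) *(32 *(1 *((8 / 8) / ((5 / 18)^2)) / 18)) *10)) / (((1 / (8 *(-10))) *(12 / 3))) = 7346640384 *sqrt(165) / 1105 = 85402085.43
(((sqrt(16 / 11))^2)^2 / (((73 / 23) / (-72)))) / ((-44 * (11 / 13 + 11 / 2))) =918528 / 5343965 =0.17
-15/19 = -0.79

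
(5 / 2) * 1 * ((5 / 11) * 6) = 75 / 11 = 6.82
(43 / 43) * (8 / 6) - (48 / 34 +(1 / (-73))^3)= -1556017 / 19839867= -0.08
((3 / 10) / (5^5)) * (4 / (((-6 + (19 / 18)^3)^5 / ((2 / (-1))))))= 80959687397729501184 / 275359622153153073998328125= 0.00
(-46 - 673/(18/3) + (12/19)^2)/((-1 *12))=341725/25992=13.15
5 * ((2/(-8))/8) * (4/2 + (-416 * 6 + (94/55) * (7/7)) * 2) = 137131/176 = 779.15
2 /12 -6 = -35 /6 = -5.83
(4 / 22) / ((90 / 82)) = 82 / 495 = 0.17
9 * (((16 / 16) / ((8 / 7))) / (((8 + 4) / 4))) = 21 / 8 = 2.62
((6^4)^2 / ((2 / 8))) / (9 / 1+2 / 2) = 3359232 / 5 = 671846.40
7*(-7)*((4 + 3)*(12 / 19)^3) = -592704 / 6859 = -86.41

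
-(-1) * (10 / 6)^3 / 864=125 / 23328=0.01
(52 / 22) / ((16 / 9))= 117 / 88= 1.33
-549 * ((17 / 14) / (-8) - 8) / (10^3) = 501237 / 112000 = 4.48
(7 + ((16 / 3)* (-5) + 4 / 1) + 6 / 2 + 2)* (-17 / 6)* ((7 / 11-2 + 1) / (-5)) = 1088 / 495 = 2.20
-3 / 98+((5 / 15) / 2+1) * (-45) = -2574 / 49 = -52.53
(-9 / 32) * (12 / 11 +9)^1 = -999 / 352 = -2.84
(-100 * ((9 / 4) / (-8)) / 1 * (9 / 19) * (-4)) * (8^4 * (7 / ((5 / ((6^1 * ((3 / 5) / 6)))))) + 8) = -3491748 / 19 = -183776.21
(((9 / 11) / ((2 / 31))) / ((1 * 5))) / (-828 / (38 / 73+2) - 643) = -279 / 106865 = -0.00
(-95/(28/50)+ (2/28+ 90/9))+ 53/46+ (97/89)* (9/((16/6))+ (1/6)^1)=-53152303/343896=-154.56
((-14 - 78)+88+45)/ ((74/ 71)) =2911/ 74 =39.34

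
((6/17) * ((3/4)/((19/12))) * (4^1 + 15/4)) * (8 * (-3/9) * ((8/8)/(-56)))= 279/4522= 0.06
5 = 5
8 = 8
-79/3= -26.33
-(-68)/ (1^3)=68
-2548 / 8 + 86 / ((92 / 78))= -11297 / 46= -245.59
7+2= 9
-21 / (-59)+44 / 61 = 3877 / 3599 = 1.08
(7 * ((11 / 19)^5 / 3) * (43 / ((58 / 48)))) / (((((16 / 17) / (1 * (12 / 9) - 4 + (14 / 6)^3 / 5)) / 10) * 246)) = -14009665439 / 476941237182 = -0.03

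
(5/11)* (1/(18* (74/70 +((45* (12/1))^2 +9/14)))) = 25/288685683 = 0.00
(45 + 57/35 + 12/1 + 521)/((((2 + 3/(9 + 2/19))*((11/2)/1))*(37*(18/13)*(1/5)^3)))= 87741275/794871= 110.38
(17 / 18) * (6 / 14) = 0.40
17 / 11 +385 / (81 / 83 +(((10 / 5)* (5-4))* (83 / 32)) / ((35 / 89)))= 208036977 / 7243291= 28.72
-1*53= -53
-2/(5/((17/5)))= -34/25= -1.36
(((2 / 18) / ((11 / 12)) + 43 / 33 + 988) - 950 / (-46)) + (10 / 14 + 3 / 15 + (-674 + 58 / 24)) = 12021809 / 35420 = 339.41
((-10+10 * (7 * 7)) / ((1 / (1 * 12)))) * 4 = 23040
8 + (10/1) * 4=48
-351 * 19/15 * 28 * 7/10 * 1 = -8714.16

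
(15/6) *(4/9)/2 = 5/9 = 0.56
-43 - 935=-978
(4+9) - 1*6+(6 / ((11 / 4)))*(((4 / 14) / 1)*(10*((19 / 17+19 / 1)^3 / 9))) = 2136071467 / 378301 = 5646.49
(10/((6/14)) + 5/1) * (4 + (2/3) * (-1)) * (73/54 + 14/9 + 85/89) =7889275/21627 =364.79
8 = 8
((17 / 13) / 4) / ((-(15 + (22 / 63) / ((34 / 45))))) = -2023 / 95680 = -0.02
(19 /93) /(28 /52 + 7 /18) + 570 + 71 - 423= 1467968 /6727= 218.22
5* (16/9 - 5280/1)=-237520/9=-26391.11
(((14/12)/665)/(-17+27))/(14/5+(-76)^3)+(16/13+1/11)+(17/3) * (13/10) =3108751135741/357807055320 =8.69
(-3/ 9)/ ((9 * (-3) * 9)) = 1/ 729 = 0.00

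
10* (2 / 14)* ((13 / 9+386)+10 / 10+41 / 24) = 20065 / 36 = 557.36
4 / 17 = 0.24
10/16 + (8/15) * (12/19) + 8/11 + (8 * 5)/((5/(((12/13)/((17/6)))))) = 7936101/1847560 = 4.30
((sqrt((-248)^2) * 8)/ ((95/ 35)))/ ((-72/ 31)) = -53816/ 171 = -314.71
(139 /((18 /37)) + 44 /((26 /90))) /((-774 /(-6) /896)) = 3042.44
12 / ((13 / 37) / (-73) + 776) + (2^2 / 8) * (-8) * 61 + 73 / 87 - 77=-320.15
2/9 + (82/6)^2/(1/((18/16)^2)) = 136289/576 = 236.61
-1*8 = -8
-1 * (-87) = 87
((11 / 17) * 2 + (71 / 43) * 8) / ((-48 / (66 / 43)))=-58311 / 125732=-0.46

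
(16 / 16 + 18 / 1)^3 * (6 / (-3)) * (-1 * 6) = 82308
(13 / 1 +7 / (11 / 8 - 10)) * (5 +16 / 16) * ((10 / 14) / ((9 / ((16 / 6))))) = 67280 / 4347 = 15.48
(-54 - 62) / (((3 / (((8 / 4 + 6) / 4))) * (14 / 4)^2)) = -928 / 147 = -6.31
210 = 210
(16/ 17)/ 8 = 2/ 17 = 0.12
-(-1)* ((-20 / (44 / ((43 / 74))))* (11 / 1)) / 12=-215 / 888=-0.24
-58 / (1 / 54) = -3132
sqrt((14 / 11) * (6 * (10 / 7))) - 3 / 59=-3 / 59 +2 * sqrt(330) / 11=3.25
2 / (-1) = -2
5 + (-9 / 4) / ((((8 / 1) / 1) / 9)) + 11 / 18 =887 / 288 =3.08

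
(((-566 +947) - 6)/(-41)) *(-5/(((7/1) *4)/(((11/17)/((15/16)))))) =5500/4879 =1.13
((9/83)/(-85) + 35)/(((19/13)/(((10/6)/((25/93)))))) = 99507148/670225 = 148.47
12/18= 2/3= 0.67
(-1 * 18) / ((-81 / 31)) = 62 / 9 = 6.89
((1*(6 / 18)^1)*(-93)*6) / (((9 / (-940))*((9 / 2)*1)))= 4317.04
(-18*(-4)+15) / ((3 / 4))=116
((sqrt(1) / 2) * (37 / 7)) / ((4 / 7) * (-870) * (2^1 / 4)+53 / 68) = -1258 / 117949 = -0.01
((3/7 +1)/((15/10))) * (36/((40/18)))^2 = 8748/35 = 249.94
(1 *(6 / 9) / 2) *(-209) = -209 / 3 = -69.67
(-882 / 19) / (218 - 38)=-49 / 190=-0.26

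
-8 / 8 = -1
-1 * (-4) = 4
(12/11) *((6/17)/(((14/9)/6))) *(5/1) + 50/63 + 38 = 544508/11781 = 46.22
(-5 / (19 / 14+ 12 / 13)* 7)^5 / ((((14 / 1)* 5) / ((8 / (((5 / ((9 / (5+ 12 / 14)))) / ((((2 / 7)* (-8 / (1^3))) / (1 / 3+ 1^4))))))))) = 207125155176436224 / 4037516659075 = 51300.14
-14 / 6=-2.33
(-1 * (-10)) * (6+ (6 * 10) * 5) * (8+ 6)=42840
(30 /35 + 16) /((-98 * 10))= -59 /3430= -0.02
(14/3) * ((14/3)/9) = 196/81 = 2.42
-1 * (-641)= 641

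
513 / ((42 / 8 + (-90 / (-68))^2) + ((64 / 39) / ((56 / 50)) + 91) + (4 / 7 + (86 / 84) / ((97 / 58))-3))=872443026 / 166071205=5.25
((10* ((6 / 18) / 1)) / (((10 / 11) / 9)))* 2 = 66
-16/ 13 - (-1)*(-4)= -68/ 13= -5.23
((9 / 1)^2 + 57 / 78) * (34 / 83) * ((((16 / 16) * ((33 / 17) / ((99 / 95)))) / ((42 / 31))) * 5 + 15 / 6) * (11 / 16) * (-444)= -2170836250 / 22659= -95804.59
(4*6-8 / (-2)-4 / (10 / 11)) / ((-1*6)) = -59 / 15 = -3.93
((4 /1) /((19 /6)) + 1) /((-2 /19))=-43 /2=-21.50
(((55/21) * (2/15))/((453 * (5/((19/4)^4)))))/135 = 1433531/2465769600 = 0.00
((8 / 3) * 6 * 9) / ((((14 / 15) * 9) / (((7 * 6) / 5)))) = 144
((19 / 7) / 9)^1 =19 / 63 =0.30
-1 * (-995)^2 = -990025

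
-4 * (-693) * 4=11088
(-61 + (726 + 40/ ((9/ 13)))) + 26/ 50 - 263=103567/ 225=460.30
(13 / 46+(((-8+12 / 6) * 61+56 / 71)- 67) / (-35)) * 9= 12995163 / 114310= 113.68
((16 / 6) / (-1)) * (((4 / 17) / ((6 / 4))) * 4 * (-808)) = 1351.95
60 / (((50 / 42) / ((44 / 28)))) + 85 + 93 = 1286 / 5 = 257.20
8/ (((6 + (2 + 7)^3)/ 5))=8/ 147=0.05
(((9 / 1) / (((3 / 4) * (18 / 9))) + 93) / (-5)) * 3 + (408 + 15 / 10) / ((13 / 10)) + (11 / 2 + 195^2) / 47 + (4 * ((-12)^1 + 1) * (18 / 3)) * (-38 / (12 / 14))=12768.76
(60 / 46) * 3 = 90 / 23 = 3.91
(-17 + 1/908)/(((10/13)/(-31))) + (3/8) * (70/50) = 778134/1135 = 685.58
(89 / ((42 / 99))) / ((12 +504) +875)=2937 / 19474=0.15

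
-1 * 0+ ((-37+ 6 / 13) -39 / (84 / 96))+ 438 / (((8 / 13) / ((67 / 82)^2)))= 964477277 / 2447536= 394.06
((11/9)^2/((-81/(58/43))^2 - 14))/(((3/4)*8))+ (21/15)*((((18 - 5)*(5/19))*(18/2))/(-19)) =-2.27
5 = 5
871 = 871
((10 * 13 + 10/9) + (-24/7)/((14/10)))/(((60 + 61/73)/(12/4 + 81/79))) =439054120/51573333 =8.51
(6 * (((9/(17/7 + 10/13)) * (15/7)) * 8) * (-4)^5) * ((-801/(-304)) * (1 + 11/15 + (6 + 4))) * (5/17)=-84450263040/31331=-2695421.88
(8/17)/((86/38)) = 152/731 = 0.21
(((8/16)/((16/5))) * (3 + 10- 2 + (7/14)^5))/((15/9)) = 1059/1024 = 1.03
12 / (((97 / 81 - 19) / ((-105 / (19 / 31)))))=225990 / 1957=115.48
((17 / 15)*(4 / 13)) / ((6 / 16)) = 544 / 585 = 0.93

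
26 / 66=13 / 33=0.39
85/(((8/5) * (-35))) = -1.52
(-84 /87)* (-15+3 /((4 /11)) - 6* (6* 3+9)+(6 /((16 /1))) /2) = 651 /4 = 162.75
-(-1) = 1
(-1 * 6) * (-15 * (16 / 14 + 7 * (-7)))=-30150 / 7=-4307.14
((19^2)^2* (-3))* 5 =-1954815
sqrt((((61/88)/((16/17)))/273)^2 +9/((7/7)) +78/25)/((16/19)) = 19*sqrt(44768597899393)/30750720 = 4.13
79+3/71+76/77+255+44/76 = 34860632/103873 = 335.61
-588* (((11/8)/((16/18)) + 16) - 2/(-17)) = -2825193/272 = -10386.74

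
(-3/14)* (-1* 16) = 24/7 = 3.43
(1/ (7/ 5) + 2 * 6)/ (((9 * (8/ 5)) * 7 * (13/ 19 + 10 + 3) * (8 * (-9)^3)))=-1691/ 1069915392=-0.00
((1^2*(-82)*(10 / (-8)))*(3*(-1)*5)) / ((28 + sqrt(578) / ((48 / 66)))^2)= -72068400 / 2381321 + 50265600*sqrt(2) / 2381321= -0.41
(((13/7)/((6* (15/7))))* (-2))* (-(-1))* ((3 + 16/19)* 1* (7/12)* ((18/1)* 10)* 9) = -19929/19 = -1048.89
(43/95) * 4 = 172/95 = 1.81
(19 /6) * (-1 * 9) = -57 /2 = -28.50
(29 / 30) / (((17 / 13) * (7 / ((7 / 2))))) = 377 / 1020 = 0.37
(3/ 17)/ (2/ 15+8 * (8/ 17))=45/ 994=0.05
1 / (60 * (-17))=-1 / 1020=-0.00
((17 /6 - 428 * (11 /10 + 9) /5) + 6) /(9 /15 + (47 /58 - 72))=338401 /27915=12.12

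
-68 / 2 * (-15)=510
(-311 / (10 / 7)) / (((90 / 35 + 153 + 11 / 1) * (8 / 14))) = -106673 / 46640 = -2.29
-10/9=-1.11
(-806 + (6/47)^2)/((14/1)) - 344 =-6209481/15463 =-401.57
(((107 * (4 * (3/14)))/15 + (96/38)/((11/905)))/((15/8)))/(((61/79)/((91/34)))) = 6429537608/16254975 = 395.54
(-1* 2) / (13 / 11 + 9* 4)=-22 / 409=-0.05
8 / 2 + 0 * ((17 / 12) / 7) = 4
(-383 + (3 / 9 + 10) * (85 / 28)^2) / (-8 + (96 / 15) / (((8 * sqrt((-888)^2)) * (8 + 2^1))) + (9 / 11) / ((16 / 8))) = 37.91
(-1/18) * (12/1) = -2/3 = -0.67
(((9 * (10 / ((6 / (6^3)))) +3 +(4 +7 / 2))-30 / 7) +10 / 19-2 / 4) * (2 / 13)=863500 / 1729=499.42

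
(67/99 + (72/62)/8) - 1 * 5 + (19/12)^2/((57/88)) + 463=4260008/9207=462.69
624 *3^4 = 50544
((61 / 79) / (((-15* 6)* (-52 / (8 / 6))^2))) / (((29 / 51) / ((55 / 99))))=-1037 / 188168994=-0.00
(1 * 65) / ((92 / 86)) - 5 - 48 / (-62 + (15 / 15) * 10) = 33897 / 598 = 56.68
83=83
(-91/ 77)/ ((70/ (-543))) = 7059/ 770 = 9.17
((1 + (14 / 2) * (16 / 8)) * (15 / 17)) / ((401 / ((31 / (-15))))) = -465 / 6817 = -0.07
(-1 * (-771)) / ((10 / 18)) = 6939 / 5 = 1387.80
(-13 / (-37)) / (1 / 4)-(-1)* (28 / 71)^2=291140 / 186517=1.56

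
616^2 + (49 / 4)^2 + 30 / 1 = 379636.06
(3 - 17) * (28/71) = -392/71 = -5.52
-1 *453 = -453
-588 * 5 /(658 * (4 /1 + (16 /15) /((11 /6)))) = -275 /282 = -0.98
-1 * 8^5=-32768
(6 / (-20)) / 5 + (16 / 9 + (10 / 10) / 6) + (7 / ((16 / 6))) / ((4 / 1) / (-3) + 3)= 6227 / 1800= 3.46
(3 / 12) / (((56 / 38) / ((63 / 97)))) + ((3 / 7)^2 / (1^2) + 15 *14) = 15992427 / 76048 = 210.29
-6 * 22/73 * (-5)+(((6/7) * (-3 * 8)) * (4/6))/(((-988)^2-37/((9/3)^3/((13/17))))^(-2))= -468948396723525804860/35885997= -13067726576567.62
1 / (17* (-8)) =-1 / 136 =-0.01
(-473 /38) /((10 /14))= -3311 /190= -17.43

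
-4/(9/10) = -40/9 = -4.44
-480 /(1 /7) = -3360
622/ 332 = 311/ 166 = 1.87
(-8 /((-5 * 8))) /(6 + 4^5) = 1 /5150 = 0.00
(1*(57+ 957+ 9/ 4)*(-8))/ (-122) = 4065/ 61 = 66.64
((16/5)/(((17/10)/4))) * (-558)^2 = 39854592/17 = 2344387.76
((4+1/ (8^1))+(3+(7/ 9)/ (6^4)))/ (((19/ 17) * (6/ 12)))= 1412921/ 110808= 12.75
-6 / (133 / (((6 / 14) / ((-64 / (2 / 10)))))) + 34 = 5064649 / 148960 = 34.00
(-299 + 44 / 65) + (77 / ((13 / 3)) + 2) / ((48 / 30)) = -148703 / 520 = -285.97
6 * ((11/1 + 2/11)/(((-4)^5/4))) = -369/1408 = -0.26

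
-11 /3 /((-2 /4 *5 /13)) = 286 /15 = 19.07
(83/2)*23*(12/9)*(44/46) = 3652/3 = 1217.33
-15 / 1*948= -14220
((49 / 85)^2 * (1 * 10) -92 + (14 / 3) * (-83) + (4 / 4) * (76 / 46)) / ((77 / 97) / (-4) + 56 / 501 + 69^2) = -3064582674152 / 30757809965465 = -0.10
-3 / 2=-1.50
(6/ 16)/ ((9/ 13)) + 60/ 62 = 1123/ 744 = 1.51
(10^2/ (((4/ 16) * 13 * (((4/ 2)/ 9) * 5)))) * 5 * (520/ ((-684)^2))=500/ 3249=0.15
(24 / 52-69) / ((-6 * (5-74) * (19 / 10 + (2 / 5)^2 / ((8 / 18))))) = -2475 / 33787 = -0.07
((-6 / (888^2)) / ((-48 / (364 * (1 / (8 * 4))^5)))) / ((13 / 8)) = 7 / 6614786506752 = 0.00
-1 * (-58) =58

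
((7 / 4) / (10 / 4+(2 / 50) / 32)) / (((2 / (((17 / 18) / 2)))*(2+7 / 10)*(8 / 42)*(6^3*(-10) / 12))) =-20825 / 11669832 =-0.00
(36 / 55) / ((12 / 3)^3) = 9 / 880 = 0.01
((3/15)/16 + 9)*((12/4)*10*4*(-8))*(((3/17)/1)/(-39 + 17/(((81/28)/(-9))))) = 233604/14059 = 16.62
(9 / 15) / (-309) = -1 / 515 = -0.00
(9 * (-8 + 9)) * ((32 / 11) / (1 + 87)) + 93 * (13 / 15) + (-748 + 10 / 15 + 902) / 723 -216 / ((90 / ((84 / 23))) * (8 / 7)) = 2216595983 / 30181635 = 73.44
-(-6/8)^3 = 0.42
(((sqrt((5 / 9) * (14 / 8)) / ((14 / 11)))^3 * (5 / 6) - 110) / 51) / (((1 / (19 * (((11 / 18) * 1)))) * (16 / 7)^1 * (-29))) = 80465 / 212976 - 6954475 * sqrt(35) / 30913892352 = 0.38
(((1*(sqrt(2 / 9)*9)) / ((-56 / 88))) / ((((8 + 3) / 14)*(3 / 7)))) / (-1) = 14*sqrt(2) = 19.80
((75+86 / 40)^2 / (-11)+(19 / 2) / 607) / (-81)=481711181 / 72111600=6.68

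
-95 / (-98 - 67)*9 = 57 / 11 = 5.18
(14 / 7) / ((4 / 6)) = 3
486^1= 486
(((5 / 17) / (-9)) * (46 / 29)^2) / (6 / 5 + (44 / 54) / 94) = -0.07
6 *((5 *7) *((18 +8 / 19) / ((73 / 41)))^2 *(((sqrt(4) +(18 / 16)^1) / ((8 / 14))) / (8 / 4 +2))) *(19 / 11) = 945956484375 / 17820176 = 53083.45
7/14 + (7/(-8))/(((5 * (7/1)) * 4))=79/160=0.49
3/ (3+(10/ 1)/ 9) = 27/ 37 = 0.73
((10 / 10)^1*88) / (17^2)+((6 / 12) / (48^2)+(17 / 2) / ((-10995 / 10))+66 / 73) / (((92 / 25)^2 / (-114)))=-728086635184591 / 100522099863552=-7.24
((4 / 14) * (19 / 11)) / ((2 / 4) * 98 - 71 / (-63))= 171 / 17369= 0.01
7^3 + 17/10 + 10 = 3547/10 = 354.70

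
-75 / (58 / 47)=-3525 / 58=-60.78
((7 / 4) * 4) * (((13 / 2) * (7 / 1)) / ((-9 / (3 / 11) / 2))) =-637 / 33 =-19.30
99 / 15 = 33 / 5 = 6.60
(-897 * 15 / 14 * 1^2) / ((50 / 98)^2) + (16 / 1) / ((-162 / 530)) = -75824053 / 20250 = -3744.40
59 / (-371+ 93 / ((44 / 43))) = -2596 / 12325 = -0.21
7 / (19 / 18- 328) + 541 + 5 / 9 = 28682356 / 52965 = 541.53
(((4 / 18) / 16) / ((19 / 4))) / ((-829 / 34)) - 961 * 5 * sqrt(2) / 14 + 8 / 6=188995 / 141759 - 4805 * sqrt(2) / 14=-484.05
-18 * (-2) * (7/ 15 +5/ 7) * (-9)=-13392/ 35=-382.63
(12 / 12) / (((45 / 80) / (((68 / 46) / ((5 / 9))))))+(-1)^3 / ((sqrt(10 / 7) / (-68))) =544 / 115+34 *sqrt(70) / 5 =61.62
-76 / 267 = -0.28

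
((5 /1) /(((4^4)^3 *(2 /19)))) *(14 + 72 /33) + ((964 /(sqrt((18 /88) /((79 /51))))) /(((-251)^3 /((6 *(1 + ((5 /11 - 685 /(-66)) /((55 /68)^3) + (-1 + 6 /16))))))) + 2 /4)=92283143 /184549376 - 8025270598 *sqrt(44319) /80506446834825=0.48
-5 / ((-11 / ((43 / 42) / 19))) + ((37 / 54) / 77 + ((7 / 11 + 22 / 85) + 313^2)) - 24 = 328861780607 / 3357585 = 97945.93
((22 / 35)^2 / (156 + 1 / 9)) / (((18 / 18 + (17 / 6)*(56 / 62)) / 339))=0.24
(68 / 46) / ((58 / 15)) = 0.38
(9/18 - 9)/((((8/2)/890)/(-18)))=68085/2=34042.50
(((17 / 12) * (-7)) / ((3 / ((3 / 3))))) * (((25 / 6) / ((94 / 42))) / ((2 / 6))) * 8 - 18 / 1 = -23363 / 141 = -165.70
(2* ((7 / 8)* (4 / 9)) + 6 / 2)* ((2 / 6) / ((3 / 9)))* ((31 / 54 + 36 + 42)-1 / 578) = 1226200 / 4131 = 296.83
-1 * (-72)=72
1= 1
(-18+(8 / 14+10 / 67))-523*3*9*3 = -19876351 / 469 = -42380.28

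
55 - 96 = -41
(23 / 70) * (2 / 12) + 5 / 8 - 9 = -8.32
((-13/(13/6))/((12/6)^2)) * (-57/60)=57/40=1.42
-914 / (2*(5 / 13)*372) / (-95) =5941 / 176700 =0.03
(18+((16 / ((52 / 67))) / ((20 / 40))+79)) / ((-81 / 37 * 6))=-22163 / 2106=-10.52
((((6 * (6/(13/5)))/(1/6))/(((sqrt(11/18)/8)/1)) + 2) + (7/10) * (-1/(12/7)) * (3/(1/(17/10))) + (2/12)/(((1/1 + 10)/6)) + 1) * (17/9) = 8381/4400 + 48960 * sqrt(22)/143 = 1607.80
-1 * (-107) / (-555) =-107 / 555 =-0.19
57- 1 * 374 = -317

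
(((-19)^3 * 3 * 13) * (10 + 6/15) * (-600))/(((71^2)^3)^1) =1669206240/128100283921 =0.01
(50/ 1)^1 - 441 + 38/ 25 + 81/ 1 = -7712/ 25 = -308.48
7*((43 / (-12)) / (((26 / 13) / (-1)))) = 301 / 24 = 12.54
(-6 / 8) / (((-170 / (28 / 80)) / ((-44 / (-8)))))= 231 / 27200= 0.01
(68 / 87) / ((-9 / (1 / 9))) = -68 / 7047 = -0.01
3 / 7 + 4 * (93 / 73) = 2823 / 511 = 5.52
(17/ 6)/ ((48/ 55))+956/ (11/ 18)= 4966189/ 3168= 1567.61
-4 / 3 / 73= -4 / 219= -0.02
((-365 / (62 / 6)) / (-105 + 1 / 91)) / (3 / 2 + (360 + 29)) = 99645 / 115655947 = 0.00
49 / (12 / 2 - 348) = -49 / 342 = -0.14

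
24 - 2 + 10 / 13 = 296 / 13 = 22.77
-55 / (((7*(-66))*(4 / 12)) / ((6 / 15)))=1 / 7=0.14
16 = 16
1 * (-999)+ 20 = -979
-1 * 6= -6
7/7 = 1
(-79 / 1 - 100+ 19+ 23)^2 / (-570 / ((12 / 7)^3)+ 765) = 5405472 / 187735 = 28.79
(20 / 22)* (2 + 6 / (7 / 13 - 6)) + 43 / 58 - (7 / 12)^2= 3980815 / 3261456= 1.22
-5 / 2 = -2.50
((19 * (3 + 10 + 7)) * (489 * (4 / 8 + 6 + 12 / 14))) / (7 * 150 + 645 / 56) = 5103856 / 3963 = 1287.88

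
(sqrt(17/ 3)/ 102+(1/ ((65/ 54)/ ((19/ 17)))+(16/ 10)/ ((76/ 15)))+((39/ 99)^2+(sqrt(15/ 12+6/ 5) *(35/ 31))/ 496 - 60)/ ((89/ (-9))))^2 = (-10082827755 *sqrt(5)+204496417840 *sqrt(51)+456554970852768)^2/ 3915743743775817164189721600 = 53.57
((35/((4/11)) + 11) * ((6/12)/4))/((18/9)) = 429/64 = 6.70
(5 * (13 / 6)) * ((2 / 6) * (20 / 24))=325 / 108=3.01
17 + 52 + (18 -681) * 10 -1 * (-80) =-6481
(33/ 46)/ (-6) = -11/ 92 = -0.12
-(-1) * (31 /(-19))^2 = 961 /361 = 2.66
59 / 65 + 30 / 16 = 1447 / 520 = 2.78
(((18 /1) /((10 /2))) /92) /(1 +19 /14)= 21 /1265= 0.02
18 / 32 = 9 / 16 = 0.56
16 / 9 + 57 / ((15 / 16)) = 2816 / 45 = 62.58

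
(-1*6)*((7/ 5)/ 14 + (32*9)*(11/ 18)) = -1056.60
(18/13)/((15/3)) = 18/65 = 0.28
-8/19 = -0.42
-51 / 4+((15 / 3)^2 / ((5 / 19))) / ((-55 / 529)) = -40765 / 44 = -926.48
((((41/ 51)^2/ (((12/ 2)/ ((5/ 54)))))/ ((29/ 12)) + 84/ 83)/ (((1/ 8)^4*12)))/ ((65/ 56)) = 9850012540928/ 32962095855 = 298.83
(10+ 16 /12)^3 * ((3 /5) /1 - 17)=-3222928 /135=-23873.54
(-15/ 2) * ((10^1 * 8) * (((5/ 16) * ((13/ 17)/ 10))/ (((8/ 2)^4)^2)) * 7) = -6825/ 4456448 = -0.00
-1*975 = -975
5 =5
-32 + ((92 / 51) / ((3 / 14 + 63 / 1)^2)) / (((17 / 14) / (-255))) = -85467328 / 2662965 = -32.09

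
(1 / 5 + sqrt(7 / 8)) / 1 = 1 / 5 + sqrt(14) / 4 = 1.14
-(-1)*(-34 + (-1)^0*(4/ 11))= -370/ 11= -33.64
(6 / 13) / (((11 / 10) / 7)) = 420 / 143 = 2.94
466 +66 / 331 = 154312 / 331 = 466.20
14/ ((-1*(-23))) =14/ 23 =0.61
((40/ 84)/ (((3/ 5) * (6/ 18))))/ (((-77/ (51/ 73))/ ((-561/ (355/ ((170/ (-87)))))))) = -491300/ 7365043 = -0.07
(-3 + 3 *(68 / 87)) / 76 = -0.01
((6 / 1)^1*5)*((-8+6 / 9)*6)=-1320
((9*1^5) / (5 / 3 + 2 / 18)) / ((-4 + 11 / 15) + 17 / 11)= -13365 / 4544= -2.94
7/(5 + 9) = 1/2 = 0.50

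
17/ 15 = 1.13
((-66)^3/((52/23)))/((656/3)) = -2479653/4264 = -581.53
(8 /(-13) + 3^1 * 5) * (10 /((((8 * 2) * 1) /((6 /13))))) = 2805 /676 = 4.15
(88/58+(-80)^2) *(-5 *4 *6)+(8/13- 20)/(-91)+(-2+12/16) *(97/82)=-1234876219513/1607528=-768183.33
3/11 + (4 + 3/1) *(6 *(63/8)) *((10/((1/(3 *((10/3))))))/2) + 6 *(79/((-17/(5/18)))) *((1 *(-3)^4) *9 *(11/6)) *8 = -24786033/374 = -66272.82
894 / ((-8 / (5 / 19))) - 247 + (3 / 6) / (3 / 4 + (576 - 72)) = -276.41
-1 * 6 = -6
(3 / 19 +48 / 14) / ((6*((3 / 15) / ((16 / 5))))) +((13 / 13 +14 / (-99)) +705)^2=649479982072 / 1303533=498245.91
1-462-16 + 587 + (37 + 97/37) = 5536/37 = 149.62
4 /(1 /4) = 16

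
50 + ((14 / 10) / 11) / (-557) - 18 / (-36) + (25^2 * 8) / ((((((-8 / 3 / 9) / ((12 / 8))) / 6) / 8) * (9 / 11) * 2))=-45489880879 / 61270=-742449.50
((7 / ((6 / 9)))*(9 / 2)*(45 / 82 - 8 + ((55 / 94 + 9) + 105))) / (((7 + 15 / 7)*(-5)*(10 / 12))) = -819388143 / 6166400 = -132.88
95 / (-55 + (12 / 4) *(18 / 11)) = -55 / 29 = -1.90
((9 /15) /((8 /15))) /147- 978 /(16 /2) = -47919 /392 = -122.24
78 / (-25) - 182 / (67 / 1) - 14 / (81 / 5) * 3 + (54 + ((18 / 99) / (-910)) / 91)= 187733805223 / 4119590475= 45.57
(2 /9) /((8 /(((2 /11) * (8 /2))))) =2 /99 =0.02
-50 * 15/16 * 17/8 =-6375/64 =-99.61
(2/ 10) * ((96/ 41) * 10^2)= 1920/ 41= 46.83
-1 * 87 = -87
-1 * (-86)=86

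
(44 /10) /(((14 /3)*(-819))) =-11 /9555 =-0.00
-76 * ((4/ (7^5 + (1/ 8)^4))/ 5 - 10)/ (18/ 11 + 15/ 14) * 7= 94000289229616/ 47844823735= 1964.69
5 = 5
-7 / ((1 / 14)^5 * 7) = -537824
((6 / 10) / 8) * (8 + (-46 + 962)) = 693 / 10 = 69.30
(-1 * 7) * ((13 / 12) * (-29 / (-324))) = -2639 / 3888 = -0.68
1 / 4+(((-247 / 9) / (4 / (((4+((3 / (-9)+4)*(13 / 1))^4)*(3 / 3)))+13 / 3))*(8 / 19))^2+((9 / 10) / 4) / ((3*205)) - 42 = -75542541536755451165502107 / 2180882132703709063864200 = -34.64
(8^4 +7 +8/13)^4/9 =8099160521552003281/257049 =31508235867682.83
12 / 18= 2 / 3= 0.67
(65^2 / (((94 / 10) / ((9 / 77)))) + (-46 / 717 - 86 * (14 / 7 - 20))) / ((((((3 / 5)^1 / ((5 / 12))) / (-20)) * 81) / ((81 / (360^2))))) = -20764695775 / 121064061888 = -0.17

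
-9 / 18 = -1 / 2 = -0.50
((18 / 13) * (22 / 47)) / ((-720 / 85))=-187 / 2444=-0.08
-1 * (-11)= 11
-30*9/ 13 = -20.77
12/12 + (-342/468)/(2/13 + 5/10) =-2/17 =-0.12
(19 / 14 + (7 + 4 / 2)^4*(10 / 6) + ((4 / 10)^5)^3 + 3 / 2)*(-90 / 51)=-14019470216220006 / 726318359375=-19302.10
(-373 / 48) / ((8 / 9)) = -1119 / 128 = -8.74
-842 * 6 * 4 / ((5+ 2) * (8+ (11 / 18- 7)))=-363744 / 203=-1791.84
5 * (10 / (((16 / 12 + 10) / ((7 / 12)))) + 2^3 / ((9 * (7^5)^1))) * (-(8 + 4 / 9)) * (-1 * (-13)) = -6539015015 / 23143239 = -282.55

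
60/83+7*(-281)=-163201/83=-1966.28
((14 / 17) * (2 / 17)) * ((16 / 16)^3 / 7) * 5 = 20 / 289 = 0.07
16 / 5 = 3.20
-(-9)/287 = 9/287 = 0.03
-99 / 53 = -1.87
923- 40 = 883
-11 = -11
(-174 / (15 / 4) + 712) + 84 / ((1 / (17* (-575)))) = -4102172 / 5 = -820434.40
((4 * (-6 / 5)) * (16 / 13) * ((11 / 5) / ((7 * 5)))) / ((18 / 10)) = -1408 / 6825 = -0.21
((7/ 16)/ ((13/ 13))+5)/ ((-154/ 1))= -87/ 2464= -0.04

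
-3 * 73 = -219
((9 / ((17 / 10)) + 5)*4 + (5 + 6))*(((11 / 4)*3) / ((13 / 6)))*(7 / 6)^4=23426557 / 63648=368.06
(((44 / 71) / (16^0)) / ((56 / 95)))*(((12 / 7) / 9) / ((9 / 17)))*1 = 35530 / 93933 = 0.38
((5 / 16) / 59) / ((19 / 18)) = 45 / 8968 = 0.01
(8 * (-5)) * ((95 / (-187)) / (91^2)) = 0.00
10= 10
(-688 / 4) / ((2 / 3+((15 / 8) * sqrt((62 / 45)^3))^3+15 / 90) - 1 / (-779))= 2962958953364352000 / 16030269216703766311 - 5621699831448277440 * sqrt(310) / 16030269216703766311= -5.99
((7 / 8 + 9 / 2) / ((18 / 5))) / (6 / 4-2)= -215 / 72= -2.99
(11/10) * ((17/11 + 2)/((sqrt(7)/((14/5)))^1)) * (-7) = -28.89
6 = 6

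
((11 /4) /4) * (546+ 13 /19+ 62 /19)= 114939 /304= 378.09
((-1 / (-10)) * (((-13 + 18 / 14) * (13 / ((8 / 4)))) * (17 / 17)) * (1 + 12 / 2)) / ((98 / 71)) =-37843 / 980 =-38.62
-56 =-56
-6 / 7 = -0.86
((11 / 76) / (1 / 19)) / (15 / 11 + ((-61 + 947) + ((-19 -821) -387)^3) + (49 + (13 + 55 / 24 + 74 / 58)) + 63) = -21054 / 14142799161479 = -0.00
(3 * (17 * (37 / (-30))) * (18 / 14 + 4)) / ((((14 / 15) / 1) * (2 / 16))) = -139638 / 49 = -2849.76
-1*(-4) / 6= 2 / 3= 0.67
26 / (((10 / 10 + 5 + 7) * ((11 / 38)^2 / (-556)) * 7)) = -1605728 / 847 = -1895.78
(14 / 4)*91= 637 / 2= 318.50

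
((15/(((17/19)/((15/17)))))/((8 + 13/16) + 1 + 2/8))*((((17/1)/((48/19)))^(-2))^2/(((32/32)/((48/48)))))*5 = 95551488000/26655093309131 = 0.00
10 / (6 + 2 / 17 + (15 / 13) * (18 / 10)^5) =1381250 / 3856499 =0.36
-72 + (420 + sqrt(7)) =sqrt(7) + 348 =350.65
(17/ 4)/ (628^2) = 17/ 1577536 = 0.00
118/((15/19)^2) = 42598/225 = 189.32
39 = 39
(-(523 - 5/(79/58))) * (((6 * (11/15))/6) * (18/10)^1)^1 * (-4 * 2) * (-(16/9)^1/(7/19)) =-156793472/5925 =-26463.03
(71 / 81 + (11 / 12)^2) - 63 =-61.28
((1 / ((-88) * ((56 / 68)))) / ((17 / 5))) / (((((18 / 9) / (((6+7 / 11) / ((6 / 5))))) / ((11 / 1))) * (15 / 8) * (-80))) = 73 / 88704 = 0.00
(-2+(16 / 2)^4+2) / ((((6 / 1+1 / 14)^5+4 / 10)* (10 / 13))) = 0.65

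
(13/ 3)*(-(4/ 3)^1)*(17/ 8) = -221/ 18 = -12.28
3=3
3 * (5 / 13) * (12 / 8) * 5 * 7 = 60.58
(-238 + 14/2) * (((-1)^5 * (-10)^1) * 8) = -18480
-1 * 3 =-3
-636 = -636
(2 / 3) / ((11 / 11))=2 / 3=0.67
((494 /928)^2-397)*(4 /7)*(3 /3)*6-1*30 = -261886029 /188384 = -1390.17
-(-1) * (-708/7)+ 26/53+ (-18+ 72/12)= -41794/371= -112.65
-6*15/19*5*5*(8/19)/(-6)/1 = 3000/361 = 8.31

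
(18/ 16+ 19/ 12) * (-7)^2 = 3185/ 24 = 132.71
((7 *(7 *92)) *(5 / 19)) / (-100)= -1127 / 95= -11.86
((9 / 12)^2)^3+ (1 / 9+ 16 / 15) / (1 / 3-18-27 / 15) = 105379 / 897024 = 0.12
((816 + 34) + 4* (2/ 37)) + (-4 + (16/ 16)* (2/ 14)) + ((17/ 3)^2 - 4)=2038390/ 2331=874.47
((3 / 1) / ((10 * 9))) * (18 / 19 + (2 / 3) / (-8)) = 197 / 6840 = 0.03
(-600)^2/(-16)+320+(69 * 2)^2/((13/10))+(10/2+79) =-96808/13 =-7446.77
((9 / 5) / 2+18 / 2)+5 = 149 / 10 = 14.90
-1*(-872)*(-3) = -2616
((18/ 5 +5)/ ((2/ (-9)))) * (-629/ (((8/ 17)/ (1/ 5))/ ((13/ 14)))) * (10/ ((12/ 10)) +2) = 555896991/ 5600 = 99267.32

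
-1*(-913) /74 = 913 /74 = 12.34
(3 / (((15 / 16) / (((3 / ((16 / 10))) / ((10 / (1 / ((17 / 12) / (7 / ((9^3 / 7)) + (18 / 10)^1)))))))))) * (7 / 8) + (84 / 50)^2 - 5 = -1278572 / 860625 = -1.49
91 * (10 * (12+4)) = 14560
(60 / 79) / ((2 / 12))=360 / 79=4.56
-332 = -332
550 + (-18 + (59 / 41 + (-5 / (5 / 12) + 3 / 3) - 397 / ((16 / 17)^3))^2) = 6669408164219161 / 28202500096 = 236482.87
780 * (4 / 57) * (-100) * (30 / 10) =-312000 / 19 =-16421.05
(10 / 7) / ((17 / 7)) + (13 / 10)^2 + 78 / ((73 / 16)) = 2404329 / 124100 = 19.37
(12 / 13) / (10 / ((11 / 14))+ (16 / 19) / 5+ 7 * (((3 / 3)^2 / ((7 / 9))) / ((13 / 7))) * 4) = 1045 / 36544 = 0.03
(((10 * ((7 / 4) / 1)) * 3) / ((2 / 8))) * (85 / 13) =17850 / 13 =1373.08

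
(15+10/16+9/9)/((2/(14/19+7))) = 1029/16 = 64.31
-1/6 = -0.17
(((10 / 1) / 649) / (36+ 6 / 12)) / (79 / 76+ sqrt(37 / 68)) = 2041360 / 2495299213- 57760 * sqrt(629) / 2495299213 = 0.00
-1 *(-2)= 2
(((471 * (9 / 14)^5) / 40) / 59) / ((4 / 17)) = 0.09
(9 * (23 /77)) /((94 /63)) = 1863 /1034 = 1.80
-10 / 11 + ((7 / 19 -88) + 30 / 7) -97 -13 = -284195 / 1463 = -194.25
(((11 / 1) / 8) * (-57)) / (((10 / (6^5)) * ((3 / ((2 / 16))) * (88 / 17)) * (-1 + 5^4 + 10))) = -78489 / 101440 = -0.77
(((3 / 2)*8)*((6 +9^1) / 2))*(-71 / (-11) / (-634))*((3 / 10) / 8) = -1917 / 55792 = -0.03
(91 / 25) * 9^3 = 66339 / 25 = 2653.56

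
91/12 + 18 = 25.58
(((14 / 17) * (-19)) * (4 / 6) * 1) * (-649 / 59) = 5852 / 51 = 114.75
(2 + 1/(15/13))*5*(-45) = -645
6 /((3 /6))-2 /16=95 /8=11.88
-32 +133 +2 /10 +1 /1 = 511 /5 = 102.20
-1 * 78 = -78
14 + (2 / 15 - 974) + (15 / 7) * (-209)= -147811 / 105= -1407.72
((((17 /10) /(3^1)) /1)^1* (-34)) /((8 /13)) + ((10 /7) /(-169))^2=-5257868173 /167938680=-31.31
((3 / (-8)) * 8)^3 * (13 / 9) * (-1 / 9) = 13 / 3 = 4.33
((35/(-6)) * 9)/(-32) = 105/64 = 1.64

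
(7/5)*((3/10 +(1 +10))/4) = 791/200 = 3.96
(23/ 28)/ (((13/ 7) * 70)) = 23/ 3640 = 0.01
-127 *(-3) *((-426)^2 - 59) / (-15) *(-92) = 2119676228 / 5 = 423935245.60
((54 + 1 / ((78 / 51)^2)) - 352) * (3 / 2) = -603477 / 1352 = -446.36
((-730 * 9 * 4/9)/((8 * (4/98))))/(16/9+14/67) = -10784655/2396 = -4501.11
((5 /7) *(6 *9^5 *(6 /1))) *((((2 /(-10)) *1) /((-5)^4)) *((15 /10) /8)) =-1594323 /17500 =-91.10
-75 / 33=-25 / 11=-2.27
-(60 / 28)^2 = -225 / 49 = -4.59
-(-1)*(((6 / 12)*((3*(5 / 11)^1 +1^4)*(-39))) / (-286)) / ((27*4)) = 13 / 8712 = 0.00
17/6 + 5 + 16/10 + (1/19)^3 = 1941127/205770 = 9.43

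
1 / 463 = 0.00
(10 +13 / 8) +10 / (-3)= 199 / 24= 8.29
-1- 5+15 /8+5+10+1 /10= 439 /40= 10.98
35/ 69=0.51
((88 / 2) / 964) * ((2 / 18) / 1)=11 / 2169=0.01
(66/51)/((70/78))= 858/595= 1.44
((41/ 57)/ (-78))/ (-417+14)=41/ 1791738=0.00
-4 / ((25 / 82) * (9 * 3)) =-328 / 675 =-0.49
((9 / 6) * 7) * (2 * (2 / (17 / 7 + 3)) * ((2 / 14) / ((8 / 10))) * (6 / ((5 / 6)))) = 189 / 19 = 9.95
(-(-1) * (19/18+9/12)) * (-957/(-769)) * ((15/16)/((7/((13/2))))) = 1347775/689024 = 1.96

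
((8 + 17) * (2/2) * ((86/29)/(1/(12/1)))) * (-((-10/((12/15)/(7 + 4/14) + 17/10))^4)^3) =-7988437084891032522505800000000000000000000000000/11087111374406350796896692093521185709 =-720515634336.61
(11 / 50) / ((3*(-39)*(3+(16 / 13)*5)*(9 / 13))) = -143 / 481950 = -0.00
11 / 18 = 0.61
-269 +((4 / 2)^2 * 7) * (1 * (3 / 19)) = -5027 / 19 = -264.58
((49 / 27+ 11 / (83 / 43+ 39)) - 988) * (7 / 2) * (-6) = 29814113 / 1440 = 20704.25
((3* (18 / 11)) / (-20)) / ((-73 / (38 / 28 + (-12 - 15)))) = -9693 / 112420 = -0.09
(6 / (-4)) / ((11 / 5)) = -15 / 22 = -0.68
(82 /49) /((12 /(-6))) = -0.84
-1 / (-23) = 1 / 23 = 0.04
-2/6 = -1/3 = -0.33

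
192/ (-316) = -48/ 79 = -0.61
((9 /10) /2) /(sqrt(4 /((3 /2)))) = 0.28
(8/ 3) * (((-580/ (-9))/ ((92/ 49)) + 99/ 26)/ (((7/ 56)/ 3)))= 6567136/ 2691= 2440.41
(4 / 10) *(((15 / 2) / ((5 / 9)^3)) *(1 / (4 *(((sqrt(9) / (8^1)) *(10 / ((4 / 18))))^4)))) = 1024 / 18984375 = 0.00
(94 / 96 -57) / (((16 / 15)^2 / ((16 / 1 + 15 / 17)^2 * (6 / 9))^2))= -456098241523225 / 256576512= -1777630.53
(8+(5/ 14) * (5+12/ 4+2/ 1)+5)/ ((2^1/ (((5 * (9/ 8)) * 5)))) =6525/ 28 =233.04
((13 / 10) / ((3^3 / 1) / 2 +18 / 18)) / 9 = 13 / 1305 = 0.01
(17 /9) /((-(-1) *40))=17 /360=0.05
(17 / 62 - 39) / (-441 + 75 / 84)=33614 / 382013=0.09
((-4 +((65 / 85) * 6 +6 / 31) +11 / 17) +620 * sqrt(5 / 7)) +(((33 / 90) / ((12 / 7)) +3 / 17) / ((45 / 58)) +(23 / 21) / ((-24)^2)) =924574307 / 478094400 +620 * sqrt(35) / 7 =525.93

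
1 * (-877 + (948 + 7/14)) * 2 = 143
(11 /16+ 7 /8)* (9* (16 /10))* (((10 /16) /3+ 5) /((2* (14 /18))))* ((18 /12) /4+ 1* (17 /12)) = 134.97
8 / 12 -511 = -1531 / 3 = -510.33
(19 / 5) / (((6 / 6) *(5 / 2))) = 38 / 25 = 1.52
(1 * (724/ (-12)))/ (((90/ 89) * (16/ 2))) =-16109/ 2160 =-7.46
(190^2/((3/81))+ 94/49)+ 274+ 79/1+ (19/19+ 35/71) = 3392221255/3479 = 975056.41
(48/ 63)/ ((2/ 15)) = 40/ 7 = 5.71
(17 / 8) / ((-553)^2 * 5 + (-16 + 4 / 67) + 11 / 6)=3417 / 2458681676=0.00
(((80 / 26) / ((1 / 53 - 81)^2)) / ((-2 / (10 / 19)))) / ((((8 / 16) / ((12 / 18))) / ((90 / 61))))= -4213500 / 17347074043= -0.00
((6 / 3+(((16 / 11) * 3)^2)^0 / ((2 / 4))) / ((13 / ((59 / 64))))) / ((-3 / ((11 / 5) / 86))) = -649 / 268320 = -0.00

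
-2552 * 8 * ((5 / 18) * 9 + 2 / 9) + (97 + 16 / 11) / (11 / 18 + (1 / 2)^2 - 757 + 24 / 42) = -1047621087380 / 18849897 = -55577.02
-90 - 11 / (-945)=-89.99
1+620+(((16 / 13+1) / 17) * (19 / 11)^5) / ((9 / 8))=199499657587 / 320330439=622.79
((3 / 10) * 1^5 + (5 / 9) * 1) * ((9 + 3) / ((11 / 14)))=196 / 15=13.07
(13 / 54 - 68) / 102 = -3659 / 5508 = -0.66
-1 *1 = -1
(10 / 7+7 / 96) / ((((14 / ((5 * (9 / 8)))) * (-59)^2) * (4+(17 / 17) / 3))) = 45405 / 1135307264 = 0.00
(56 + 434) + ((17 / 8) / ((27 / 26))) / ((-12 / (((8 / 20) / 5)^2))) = 99224779 / 202500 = 490.00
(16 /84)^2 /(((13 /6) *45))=32 /85995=0.00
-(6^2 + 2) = -38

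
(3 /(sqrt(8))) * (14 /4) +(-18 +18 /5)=-72 /5 +21 * sqrt(2) /8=-10.69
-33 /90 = -11 /30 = -0.37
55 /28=1.96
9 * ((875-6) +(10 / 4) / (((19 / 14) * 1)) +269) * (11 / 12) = 714681 / 76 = 9403.70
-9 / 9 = -1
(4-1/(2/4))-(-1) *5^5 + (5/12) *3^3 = 12553/4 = 3138.25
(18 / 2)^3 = 729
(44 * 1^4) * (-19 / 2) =-418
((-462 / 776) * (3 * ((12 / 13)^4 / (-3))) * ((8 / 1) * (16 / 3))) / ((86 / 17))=434294784 / 119127931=3.65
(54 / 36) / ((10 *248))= 3 / 4960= 0.00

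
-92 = -92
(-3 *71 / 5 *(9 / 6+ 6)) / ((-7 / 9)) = 5751 / 14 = 410.79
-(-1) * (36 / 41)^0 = 1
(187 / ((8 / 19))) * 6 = 10659 / 4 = 2664.75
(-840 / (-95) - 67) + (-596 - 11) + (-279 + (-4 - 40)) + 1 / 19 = -18774 / 19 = -988.11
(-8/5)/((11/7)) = -56/55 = -1.02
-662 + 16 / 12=-1982 / 3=-660.67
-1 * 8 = -8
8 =8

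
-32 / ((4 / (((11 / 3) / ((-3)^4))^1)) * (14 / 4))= -176 / 1701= -0.10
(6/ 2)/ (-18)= -1/ 6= -0.17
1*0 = 0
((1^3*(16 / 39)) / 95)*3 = 16 / 1235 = 0.01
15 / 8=1.88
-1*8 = -8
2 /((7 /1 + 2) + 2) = 2 /11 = 0.18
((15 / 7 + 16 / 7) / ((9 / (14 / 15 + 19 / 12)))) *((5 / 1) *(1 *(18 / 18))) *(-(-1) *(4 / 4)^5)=4681 / 756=6.19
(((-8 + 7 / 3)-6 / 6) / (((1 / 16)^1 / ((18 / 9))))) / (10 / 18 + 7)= -480 / 17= -28.24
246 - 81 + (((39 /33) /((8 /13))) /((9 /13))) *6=23977 /132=181.64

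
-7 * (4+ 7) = -77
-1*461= -461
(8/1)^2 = 64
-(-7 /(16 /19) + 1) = 117 /16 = 7.31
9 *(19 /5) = 171 /5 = 34.20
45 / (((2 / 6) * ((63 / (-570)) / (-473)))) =4044150 / 7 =577735.71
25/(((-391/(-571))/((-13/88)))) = -185575/34408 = -5.39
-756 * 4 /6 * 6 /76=-756 /19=-39.79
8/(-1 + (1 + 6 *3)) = 4/9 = 0.44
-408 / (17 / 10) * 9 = -2160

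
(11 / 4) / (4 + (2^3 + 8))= 11 / 80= 0.14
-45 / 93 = -15 / 31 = -0.48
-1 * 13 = -13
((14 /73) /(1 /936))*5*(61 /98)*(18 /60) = 85644 /511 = 167.60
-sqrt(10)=-3.16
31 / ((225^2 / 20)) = 0.01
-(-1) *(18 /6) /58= 3 /58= 0.05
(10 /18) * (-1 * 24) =-40 /3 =-13.33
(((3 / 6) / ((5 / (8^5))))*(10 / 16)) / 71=2048 / 71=28.85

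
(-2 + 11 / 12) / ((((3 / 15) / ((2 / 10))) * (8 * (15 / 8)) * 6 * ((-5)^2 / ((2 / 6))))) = -13 / 81000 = -0.00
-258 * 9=-2322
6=6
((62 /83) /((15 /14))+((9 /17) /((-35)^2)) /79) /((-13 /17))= -285604621 /313260675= -0.91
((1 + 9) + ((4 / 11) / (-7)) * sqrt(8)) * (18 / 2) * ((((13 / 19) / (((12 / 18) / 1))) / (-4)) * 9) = -15795 / 76 + 3159 * sqrt(2) / 1463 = -204.78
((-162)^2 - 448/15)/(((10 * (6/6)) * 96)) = 98303/3600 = 27.31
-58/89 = -0.65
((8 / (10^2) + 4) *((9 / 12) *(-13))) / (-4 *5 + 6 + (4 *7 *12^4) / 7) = -1989 / 4146500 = -0.00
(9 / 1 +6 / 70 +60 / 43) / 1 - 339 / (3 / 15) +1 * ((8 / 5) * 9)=-2513529 / 1505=-1670.12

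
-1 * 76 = -76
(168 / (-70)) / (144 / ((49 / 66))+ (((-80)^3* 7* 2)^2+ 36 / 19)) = -2793 / 59793735680227925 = -0.00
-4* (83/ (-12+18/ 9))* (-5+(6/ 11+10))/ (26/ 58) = 410.70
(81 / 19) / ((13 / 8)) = 648 / 247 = 2.62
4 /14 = 2 /7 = 0.29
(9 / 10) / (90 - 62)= 9 / 280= 0.03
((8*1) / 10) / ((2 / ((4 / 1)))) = 8 / 5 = 1.60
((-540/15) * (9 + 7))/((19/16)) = -9216/19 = -485.05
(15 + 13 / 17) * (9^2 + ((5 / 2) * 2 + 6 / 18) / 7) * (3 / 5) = 27068 / 35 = 773.37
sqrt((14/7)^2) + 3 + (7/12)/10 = 607/120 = 5.06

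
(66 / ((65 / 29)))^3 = 7011739944 / 274625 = 25532.05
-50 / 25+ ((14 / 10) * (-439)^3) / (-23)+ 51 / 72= 14213555627 / 2760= 5149839.00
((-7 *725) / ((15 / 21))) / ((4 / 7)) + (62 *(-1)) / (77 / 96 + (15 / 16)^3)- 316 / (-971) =-967869931705 / 77606204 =-12471.55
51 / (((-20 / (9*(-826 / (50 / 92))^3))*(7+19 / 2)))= 4196382547531104 / 859375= 4883063328.04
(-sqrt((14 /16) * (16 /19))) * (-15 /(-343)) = -15 * sqrt(266) /6517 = -0.04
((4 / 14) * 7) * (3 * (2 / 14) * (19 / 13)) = 114 / 91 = 1.25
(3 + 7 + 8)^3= 5832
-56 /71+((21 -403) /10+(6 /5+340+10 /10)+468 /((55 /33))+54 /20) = 83313 /142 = 586.71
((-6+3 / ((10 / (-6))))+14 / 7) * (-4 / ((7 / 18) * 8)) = 261 / 35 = 7.46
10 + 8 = 18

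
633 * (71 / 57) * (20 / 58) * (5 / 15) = 149810 / 1653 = 90.63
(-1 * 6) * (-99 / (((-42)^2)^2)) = 11 / 57624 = 0.00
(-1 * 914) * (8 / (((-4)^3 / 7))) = 3199 / 4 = 799.75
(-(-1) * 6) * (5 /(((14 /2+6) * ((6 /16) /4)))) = 320 /13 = 24.62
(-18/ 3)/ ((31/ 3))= -18/ 31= -0.58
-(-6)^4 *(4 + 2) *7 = -54432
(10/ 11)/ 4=5/ 22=0.23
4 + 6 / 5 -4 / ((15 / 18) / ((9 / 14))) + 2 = 144 / 35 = 4.11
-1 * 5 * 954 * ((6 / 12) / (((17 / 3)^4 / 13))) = -2511405 / 83521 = -30.07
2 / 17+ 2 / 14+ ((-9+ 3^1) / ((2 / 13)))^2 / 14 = 25919 / 238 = 108.90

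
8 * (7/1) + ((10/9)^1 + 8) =586/9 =65.11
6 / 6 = 1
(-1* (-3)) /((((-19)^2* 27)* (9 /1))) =1 /29241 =0.00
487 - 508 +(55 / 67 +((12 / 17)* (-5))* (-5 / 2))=-12934 / 1139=-11.36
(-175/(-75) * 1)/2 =7/6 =1.17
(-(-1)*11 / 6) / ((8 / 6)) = 11 / 8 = 1.38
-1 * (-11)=11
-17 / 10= -1.70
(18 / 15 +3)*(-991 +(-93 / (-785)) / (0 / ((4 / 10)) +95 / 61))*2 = -3103722384 / 372875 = -8323.76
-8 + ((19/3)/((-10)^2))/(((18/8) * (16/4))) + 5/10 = -20231/2700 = -7.49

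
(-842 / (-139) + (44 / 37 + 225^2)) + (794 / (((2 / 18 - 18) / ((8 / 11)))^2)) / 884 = 180498306774113777 / 3564888249923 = 50632.25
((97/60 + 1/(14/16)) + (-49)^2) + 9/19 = 19185781/7980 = 2404.23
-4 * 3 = -12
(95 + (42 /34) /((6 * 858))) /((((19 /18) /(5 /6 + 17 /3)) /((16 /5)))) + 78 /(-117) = 99732962 /53295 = 1871.34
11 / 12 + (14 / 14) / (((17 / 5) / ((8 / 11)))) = 2537 / 2244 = 1.13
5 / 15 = 1 / 3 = 0.33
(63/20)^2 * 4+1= 40.69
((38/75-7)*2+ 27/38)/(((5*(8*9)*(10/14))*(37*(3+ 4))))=-34987/189810000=-0.00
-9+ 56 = 47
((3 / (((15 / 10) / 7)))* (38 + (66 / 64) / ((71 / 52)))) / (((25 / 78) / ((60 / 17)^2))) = 432687528 / 20519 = 21087.16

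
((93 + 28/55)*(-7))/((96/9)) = -108003/1760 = -61.37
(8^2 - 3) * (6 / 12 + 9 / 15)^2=7381 / 100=73.81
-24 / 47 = -0.51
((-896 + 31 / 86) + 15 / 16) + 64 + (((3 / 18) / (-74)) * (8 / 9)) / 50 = -14273787613 / 17182800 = -830.70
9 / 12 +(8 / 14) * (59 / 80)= 41 / 35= 1.17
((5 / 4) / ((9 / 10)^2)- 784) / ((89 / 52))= -3295708 / 7209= -457.17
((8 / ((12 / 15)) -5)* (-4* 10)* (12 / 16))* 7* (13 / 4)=-6825 / 2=-3412.50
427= 427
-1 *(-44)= 44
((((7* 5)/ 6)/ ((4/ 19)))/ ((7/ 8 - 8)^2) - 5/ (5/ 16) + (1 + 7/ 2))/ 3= -11239/ 3078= -3.65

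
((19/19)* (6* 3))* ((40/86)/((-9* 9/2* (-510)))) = 8/19737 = 0.00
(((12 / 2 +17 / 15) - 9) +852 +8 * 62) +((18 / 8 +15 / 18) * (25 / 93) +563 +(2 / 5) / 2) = 2131741 / 1116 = 1910.16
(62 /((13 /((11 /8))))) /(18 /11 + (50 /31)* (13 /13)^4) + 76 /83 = 14030139 /4782128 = 2.93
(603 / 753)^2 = 40401 / 63001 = 0.64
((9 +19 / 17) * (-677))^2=13559205136 / 289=46917664.83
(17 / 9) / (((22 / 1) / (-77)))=-119 / 18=-6.61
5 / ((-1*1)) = -5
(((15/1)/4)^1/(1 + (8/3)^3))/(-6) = -135/4312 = -0.03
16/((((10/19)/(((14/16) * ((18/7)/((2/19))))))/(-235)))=-152703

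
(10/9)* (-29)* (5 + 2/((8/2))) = -1595/9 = -177.22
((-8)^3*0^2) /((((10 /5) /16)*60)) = 0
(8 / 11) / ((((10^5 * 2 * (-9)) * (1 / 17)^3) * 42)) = -4913 / 103950000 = -0.00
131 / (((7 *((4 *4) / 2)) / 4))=131 / 14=9.36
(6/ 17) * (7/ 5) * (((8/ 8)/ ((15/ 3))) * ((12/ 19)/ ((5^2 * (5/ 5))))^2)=6048/ 95890625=0.00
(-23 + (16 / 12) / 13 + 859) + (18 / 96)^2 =8347999 / 9984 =836.14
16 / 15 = 1.07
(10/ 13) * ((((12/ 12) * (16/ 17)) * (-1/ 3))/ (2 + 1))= -160/ 1989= -0.08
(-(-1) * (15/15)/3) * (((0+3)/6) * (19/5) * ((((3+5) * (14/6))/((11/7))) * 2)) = 7448/495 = 15.05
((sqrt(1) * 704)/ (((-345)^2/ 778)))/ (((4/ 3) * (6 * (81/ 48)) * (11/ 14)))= 1394176/ 3213675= 0.43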